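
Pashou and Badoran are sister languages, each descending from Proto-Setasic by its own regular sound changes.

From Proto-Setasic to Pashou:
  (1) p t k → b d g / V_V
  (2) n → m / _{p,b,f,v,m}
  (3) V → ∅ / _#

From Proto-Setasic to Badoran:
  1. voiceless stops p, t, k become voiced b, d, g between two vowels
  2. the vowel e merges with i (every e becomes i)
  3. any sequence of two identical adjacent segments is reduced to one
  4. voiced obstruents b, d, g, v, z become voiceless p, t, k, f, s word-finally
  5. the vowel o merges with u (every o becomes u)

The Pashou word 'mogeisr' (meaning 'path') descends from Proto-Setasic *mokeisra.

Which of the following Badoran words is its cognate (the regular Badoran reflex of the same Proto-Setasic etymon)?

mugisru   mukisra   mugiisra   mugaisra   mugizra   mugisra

Badoran: *mokeisra
  mokeisra → mogeisra   [intervocalic voicing]
  mogeisra → mogiisra   [vowel merger]
  mogiisra → mogisra   [degemination]
  mogisra (rule 4 does not apply)
  mogisra → mugisra   [vowel merger]
  giving Badoran mugisra.

mugisra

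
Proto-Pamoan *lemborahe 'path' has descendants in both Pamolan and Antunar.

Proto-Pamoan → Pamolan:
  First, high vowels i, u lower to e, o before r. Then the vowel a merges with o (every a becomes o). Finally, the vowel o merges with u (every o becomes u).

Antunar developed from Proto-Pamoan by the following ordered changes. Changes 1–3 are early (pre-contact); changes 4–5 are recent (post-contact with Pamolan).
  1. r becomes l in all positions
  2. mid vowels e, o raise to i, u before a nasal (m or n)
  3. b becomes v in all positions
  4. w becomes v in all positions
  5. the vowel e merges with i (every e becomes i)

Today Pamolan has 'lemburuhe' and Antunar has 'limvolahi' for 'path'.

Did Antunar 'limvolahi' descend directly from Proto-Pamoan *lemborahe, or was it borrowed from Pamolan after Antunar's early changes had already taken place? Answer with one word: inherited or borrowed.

If inherited, *lemborahe would pass through all of Antunar's changes:
Antunar: start from *lemborahe.
  rule 1 (unconditioned shift): lemborahe → lembolahe
  rule 2 (pre-nasal raising): lembolahe → limbolahe
  rule 3 (unconditioned shift): limbolahe → limvolahe
  rule 4: no change — limvolahe
  rule 5 (vowel merger): limvolahe → limvolahi
  ⇒ Antunar limvolahi
If borrowed from Pamolan 'lemburuhe' after the early changes, it would undergo only the recent ones:
  rule 4 (unconditioned shift): no change (lemburuhe)
  rule 5 (vowel merger): lemburuhe → limburuhi
  ⇒ as a loan: limburuhi
Antunar 'limvolahi' matches the inherited outcome exactly, so it is an inherited cognate, not a loan.

inherited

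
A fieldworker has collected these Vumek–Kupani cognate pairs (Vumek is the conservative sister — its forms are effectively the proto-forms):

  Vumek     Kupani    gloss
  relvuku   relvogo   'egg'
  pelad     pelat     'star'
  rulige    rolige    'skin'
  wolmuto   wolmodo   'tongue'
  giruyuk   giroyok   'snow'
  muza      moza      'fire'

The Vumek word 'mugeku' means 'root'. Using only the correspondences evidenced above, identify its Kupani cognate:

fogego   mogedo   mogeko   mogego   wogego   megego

mogego

relvuku ~ relvogo, rulige ~ rolige — Vumek u corresponds to Kupani o after a consonant, before a consonant other than r, m, n, p, b, f, v.
relvuku ~ relvogo — Vumek k corresponds to Kupani g between vowels (before a back vowel).
relvuku ~ relvogo — Vumek u corresponds to Kupani o word-finally.
Applying these to Vumek 'mugeku':
  mugeku → mogeku   (u→o after a consonant, before a consonant other than r, m, n, p, b, f, v)
  mogeku → mogegu   (k→g between vowels (before a back vowel))
  mogegu → mogego   (u→o word-finally)
So the Kupani cognate is 'mogego'.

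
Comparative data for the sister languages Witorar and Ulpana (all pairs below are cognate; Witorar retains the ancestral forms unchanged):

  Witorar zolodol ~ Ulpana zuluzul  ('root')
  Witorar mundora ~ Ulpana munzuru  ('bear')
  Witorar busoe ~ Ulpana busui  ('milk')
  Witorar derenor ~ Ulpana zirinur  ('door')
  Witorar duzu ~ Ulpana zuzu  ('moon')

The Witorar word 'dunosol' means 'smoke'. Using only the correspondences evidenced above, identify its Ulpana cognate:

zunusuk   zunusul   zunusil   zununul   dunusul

duzu ~ zuzu — Witorar d corresponds to Ulpana z word-initially before a back vowel.
zolodol ~ zuluzul — Witorar o corresponds to Ulpana u after a consonant, before a consonant other than r, m, n, p, b, f, v.
Applying these to Witorar 'dunosol':
  dunosol → zunosol   (d→z word-initially before a back vowel)
  zunosol → zunusol   (o→u after a consonant, before a consonant other than r, m, n, p, b, f, v)
  zunusol → zunusul   (o→u after a consonant, before a consonant other than r, m, n, p, b, f, v)
So the Ulpana cognate is 'zunusul'.

zunusul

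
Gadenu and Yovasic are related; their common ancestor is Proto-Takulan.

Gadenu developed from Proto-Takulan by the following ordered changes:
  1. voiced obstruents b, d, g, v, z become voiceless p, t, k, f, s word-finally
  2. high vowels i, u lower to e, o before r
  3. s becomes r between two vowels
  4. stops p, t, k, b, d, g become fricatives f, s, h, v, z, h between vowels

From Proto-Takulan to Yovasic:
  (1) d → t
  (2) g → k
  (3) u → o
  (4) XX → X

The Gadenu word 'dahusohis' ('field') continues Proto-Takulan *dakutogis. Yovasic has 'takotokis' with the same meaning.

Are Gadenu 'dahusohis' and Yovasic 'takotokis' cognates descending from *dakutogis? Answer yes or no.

Derive the expected Yovasic reflex of *dakutogis:
Yovasic: *dakutogis
  dakutogis → takutogis   [unconditioned shift]
  takutogis → takutokis   [unconditioned shift]
  takutokis → takotokis   [vowel merger]
  takotokis (rule 4 does not apply)
  giving Yovasic takotokis.
Yovasic 'takotokis' matches the regular reflex exactly, so the pair is cognate.

yes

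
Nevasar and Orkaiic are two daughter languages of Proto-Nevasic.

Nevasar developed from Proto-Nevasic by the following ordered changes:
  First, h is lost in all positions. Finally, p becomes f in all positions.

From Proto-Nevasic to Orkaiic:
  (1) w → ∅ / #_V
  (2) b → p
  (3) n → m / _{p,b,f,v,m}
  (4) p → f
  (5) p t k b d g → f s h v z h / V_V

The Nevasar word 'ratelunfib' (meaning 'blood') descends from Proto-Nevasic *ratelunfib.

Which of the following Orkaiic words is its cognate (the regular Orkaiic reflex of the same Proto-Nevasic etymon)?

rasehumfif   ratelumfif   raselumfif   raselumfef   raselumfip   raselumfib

Orkaiic: *ratelunfib
  ratelunfib (rule 1 does not apply)
  ratelunfib → ratelunfip   [unconditioned shift]
  ratelunfip → ratelumfip   [nasal place assimilation]
  ratelumfip → ratelumfif   [unconditioned shift]
  ratelumfif → raselumfif   [intervocalic lenition]
  giving Orkaiic raselumfif.
Only 'raselumfif' matches the regular Orkaiic development of *ratelunfib.

raselumfif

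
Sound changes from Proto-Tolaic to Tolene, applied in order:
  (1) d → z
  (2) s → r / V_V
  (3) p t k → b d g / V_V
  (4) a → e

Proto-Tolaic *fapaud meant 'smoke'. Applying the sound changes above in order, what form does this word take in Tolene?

febeuz

Tolene: *fapaud > fapauz > fabauz > febeuz  (by unconditioned shift, intervocalic voicing, vowel merger)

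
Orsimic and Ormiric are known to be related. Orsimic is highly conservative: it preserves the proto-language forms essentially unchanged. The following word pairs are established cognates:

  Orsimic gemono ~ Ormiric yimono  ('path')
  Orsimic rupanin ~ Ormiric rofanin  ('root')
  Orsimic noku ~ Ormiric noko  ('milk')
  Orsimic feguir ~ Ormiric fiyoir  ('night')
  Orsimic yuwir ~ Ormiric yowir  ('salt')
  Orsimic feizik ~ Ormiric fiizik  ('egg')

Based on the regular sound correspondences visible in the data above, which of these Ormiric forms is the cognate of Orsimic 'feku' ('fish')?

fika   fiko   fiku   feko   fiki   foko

feguir ~ fiyoir — Orsimic e corresponds to Ormiric i after a consonant, before a consonant other than r, m, n, p, b, f, v.
noku ~ noko — Orsimic u corresponds to Ormiric o word-finally.
Applying these to Orsimic 'feku':
  feku → fiku   (e→i after a consonant, before a consonant other than r, m, n, p, b, f, v)
  fiku → fiko   (u→o word-finally)
So the Ormiric cognate is 'fiko'.

fiko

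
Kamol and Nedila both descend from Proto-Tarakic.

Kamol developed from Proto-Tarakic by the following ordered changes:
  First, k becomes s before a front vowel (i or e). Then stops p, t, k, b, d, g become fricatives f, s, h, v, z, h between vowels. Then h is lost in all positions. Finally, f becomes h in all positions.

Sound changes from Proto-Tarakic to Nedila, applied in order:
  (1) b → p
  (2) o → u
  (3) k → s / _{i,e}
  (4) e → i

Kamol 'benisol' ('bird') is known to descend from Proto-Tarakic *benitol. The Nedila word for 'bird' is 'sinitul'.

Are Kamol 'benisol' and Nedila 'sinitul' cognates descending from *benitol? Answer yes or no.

no

Derive the expected Nedila reflex of *benitol:
Nedila: start from *benitol.
  rule 1 (unconditioned shift): benitol → penitol
  rule 2 (vowel merger): penitol → penitul
  rule 3: no change — penitul
  rule 4 (vowel merger): penitul → pinitul
  ⇒ Nedila pinitul
The regular Nedila reflex would be 'pinitul', but the attested form is 'sinitul'. The correspondence is irregular, so they are not cognates (the Nedila form has a different source).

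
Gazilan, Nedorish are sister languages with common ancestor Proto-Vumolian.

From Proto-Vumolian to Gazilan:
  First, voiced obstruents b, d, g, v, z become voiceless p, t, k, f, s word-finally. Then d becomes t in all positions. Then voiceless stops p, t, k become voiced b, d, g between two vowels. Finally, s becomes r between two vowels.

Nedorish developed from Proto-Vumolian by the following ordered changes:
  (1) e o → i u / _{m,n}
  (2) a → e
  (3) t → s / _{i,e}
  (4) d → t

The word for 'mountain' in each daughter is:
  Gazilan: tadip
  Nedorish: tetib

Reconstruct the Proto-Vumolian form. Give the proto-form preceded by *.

*dadib

Position 5: Gazilan has p, Nedorish has b. Nedorish preserves b here (none of its changes turn any other segment into b), so the proto-segment is *b.
Position 1: Gazilan has t, Nedorish has t. Taking the neighbouring segments as reconstructed: Gazilan t could go back to *t or *d; Nedorish t can only go back to *d — the one source consistent with every daughter is *d.
This points to *dadib. Verify forward in each daughter:
Gazilan: *dadib > dadip > tatip > tadip  (by final devoicing, unconditioned shift, intervocalic voicing)
Nedorish: start from *dadib.
  rule 1: no change — dadib
  rule 2 (vowel merger): dadib → dedib
  rule 3: no change — dedib
  rule 4 (unconditioned shift): dedib → tetib
  ⇒ Nedorish tetib
Only *dadib yields all of Gazilan tadip, Nedorish tetib.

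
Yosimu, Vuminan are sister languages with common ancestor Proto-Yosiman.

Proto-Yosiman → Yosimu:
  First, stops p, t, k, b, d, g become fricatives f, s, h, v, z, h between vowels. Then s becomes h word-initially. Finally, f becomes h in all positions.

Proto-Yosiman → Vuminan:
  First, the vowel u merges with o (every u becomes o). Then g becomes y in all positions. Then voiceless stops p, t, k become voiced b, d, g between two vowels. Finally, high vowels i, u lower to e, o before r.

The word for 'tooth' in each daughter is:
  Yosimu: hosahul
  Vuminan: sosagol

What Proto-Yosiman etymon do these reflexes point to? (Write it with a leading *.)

*sosakul

Position 6: Yosimu has u, Vuminan has o. Yosimu preserves u here (none of its changes turn any other segment into u), so the proto-segment is *u.
Position 5: Yosimu has h, Vuminan has g. In Vuminan, g can only continue *k, so the proto-segment is *k.
Verify the candidate proto-form against each daughter:
Yosimu: *sosakul > sosahul > hosahul  (by intervocalic lenition, debuccalisation)
Vuminan: start from *sosakul.
  rule 1 (vowel merger): sosakul → sosakol
  rule 2: no change — sosakol
  rule 3 (intervocalic voicing): sosakol → sosagol
  rule 4: no change — sosagol
  ⇒ Vuminan sosagol
*sosakul is the unique common source.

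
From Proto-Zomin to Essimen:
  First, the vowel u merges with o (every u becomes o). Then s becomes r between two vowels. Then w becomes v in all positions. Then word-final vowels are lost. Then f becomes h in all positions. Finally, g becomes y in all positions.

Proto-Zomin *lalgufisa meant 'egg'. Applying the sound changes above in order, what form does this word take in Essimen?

Essimen: *lalgufisa
  lalgufisa → lalgofisa   [vowel merger]
  lalgofisa → lalgofira   [rhotacism]
  lalgofira (rule 3 does not apply)
  lalgofira → lalgofir   [apocope]
  lalgofir → lalgohir   [unconditioned shift]
  lalgohir → lalyohir   [unconditioned shift]
  giving Essimen lalyohir.

lalyohir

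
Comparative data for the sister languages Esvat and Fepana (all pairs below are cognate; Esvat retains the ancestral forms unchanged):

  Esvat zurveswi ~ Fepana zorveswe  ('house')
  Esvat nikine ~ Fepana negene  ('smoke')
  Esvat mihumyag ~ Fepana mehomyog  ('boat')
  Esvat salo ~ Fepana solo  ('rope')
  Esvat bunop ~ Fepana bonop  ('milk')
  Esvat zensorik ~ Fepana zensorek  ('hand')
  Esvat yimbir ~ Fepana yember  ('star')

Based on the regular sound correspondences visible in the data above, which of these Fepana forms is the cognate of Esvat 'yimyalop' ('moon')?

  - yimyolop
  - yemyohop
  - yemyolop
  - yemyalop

yemyolop

yimbir ~ yember — Esvat i corresponds to Fepana e after a consonant, before a nasal.
mihumyag ~ mehomyog, salo ~ solo — Esvat a corresponds to Fepana o after a consonant, before a consonant other than r, m, n, p, b, f, v.
Applying these to Esvat 'yimyalop':
  yimyalop → yemyalop   (i→e after a consonant, before a nasal)
  yemyalop → yemyolop   (a→o after a consonant, before a consonant other than r, m, n, p, b, f, v)
So the Fepana cognate is 'yemyolop'.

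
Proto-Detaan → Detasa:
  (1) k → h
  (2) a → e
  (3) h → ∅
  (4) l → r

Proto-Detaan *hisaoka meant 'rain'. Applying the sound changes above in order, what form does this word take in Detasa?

Detasa: *hisaoka
  hisaoka → hisaoha   [unconditioned shift]
  hisaoha → hiseohe   [vowel merger]
  hiseohe → iseoe   [h-loss]
  iseoe (rule 4 does not apply)
  giving Detasa iseoe.

iseoe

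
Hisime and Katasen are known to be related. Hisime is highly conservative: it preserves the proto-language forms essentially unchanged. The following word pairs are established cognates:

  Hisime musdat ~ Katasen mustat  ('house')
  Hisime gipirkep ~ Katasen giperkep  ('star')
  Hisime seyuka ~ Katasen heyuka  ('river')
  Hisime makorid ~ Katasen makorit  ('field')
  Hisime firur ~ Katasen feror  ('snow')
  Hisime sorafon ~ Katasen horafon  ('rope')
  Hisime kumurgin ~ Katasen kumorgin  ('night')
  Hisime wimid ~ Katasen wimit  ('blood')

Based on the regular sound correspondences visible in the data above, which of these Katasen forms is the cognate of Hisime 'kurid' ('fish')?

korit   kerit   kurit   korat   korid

firur ~ feror, kumurgin ~ kumorgin — Hisime u corresponds to Katasen o after a consonant, before r.
makorid ~ makorit, wimid ~ wimit — Hisime d corresponds to Katasen t word-finally.
Applying these to Hisime 'kurid':
  kurid → korid   (u→o after a consonant, before r)
  korid → korit   (d→t word-finally)
So the Katasen cognate is 'korit'.

korit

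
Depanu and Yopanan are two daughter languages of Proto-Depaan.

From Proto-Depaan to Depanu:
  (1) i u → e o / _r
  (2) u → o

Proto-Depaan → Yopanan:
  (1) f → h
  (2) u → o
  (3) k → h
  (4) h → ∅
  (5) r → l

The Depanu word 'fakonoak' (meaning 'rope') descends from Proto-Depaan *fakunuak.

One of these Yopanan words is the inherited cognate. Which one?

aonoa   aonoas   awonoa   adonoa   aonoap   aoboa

Yopanan: start from *fakunuak.
  rule 1 (unconditioned shift): fakunuak → hakunuak
  rule 2 (vowel merger): hakunuak → hakonoak
  rule 3 (unconditioned shift): hakonoak → hahonoah
  rule 4 (h-loss): hahonoah → aonoa
  rule 5: no change — aonoa
  ⇒ Yopanan aonoa
Among the options, 'aonoa' alone shows every Yopanan change applied in order.

aonoa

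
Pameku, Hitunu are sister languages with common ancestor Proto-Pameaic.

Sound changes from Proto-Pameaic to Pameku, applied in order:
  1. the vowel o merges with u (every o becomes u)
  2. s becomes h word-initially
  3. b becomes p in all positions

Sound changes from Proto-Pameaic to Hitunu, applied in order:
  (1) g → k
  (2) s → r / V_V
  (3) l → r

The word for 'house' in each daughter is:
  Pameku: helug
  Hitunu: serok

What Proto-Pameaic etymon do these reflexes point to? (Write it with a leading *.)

Position 5: Pameku has g, Hitunu has k. Pameku preserves g here (none of its changes turn any other segment into g), so the proto-segment is *g.
Position 3: Pameku has l, Hitunu has r. Pameku preserves l here (none of its changes turn any other segment into l), so the proto-segment is *l.
Verify the candidate proto-form against each daughter:
Pameku: start from *selog.
  rule 1 (vowel merger): selog → selug
  rule 2 (debuccalisation): selug → helug
  rule 3: no change — helug
  ⇒ Pameku helug
Hitunu: start from *selog.
  rule 1 (unconditioned shift): selog → selok
  rule 2: no change — selok
  rule 3 (unconditioned shift): selok → serok
  ⇒ Hitunu serok
*selog is the unique common source.

*selog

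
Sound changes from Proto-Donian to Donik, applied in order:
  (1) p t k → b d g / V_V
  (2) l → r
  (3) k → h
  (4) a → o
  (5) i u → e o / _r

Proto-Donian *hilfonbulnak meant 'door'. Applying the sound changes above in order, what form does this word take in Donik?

herfonbornoh

Donik: *hilfonbulnak > hirfonburnak > hirfonburnah > hirfonburnoh > herfonbornoh  (by unconditioned shift, unconditioned shift, vowel merger, pre-rhotic lowering)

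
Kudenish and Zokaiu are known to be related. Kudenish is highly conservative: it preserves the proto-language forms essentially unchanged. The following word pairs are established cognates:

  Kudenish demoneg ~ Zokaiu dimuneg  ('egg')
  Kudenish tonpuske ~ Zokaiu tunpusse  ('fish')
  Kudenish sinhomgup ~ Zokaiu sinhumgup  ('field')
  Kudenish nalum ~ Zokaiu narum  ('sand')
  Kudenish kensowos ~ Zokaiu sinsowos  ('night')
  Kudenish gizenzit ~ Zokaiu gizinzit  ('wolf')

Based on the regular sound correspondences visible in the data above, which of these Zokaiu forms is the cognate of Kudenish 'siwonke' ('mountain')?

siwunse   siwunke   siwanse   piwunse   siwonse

demoneg ~ dimuneg, tonpuske ~ tunpusse — Kudenish o corresponds to Zokaiu u after a consonant, before a nasal.
tonpuske ~ tunpusse — Kudenish k corresponds to Zokaiu s after a consonant, before a front vowel.
Applying these to Kudenish 'siwonke':
  siwonke → siwunke   (o→u after a consonant, before a nasal)
  siwunke → siwunse   (k→s after a consonant, before a front vowel)
So the Zokaiu cognate is 'siwunse'.

siwunse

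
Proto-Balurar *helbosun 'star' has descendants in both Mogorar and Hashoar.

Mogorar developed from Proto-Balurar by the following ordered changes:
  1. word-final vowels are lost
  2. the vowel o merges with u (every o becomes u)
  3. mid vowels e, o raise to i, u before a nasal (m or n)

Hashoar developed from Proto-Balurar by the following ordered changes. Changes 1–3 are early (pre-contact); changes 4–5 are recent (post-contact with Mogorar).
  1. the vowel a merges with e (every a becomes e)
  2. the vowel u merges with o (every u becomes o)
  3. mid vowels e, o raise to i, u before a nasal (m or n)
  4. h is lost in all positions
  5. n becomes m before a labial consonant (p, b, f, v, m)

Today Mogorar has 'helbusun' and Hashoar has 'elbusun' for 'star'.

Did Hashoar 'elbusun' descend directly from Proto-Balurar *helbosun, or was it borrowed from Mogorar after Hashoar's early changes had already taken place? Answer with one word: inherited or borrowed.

If inherited, *helbosun would pass through all of Hashoar's changes:
Hashoar: *helbosun
  helbosun (rule 1 does not apply)
  helbosun → helboson   [vowel merger]
  helboson → helbosun   [pre-nasal raising]
  helbosun → elbosun   [h-loss]
  elbosun (rule 5 does not apply)
  giving Hashoar elbosun.
If borrowed from Mogorar 'helbusun' after the early changes, it would undergo only the recent ones:
  rule 4 (h-loss): helbusun → elbusun
  rule 5 (nasal place assimilation): no change (elbusun)
  ⇒ as a loan: elbusun
Hashoar 'elbusun' matches the loan outcome 'elbusun', not the inherited 'elbosun' — it skipped the early Hashoar changes, so it was borrowed from Mogorar.

borrowed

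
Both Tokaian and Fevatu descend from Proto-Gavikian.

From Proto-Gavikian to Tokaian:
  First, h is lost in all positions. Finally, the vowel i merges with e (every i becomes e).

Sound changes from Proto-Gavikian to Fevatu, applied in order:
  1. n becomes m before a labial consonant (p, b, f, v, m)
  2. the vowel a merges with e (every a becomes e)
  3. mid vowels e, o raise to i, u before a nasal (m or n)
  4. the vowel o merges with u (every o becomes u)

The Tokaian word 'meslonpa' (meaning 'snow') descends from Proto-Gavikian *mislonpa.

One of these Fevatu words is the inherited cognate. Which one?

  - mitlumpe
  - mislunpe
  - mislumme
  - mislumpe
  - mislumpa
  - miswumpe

Fevatu: *mislonpa > mislompa > mislompe > mislumpe  (by nasal place assimilation, vowel merger, pre-nasal raising)

mislumpe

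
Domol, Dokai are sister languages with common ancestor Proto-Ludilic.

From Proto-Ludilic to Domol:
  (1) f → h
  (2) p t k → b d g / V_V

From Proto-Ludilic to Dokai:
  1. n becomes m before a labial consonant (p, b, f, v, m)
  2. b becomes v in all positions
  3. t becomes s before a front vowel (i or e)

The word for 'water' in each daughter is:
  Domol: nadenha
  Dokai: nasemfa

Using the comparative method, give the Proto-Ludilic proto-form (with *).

Position 5: Domol has n, Dokai has m. Domol preserves n here (none of its changes turn any other segment into n), so the proto-segment is *n.
Position 3: Domol has d, Dokai has s. Taking the neighbouring segments as reconstructed: Domol d could go back to *t or *d; Dokai s could go back to *t or *s — the one source consistent with every daughter is *t.
Verify the candidate proto-form against each daughter:
Domol: *natenfa
  natenfa → natenha   [unconditioned shift]
  natenha → nadenha   [intervocalic voicing]
  giving Domol nadenha.
Dokai: start from *natenfa.
  rule 1 (nasal place assimilation): natenfa → natemfa
  rule 2: no change — natemfa
  rule 3 (palatalisation): natemfa → nasemfa
  ⇒ Dokai nasemfa
*natenfa is the unique common source.

*natenfa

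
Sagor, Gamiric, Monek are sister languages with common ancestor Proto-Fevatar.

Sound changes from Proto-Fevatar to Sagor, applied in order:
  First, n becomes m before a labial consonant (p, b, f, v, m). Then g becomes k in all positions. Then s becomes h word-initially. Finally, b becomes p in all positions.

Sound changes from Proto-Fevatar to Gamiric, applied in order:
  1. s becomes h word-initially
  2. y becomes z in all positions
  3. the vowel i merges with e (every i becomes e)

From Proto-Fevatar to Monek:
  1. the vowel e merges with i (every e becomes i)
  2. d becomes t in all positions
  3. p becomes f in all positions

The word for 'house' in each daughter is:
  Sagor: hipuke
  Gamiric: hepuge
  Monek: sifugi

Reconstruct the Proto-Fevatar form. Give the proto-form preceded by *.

*sipuge

Position 5: Sagor has k, Gamiric has g, Monek has g. Gamiric preserves g here (none of its changes turn any other segment into g), so the proto-segment is *g.
Position 3: Sagor has p, Gamiric has p, Monek has f. Gamiric preserves p here (none of its changes turn any other segment into p), so the proto-segment is *p.
Position 1: Sagor has h, Gamiric has h, Monek has s. Monek preserves s here (none of its changes turn any other segment into s), so the proto-segment is *s.
Verify the candidate proto-form against each daughter:
Sagor: *sipuge
  sipuge (rule 1 does not apply)
  sipuge → sipuke   [unconditioned shift]
  sipuke → hipuke   [debuccalisation]
  hipuke (rule 4 does not apply)
  giving Sagor hipuke.
Gamiric: start from *sipuge.
  rule 1 (debuccalisation): sipuge → hipuge
  rule 2: no change — hipuge
  rule 3 (vowel merger): hipuge → hepuge
  ⇒ Gamiric hepuge
Monek: start from *sipuge.
  rule 1 (vowel merger): sipuge → sipugi
  rule 2: no change — sipugi
  rule 3 (unconditioned shift): sipugi → sifugi
  ⇒ Monek sifugi
No other proto-form is consistent with every reflex, so the reconstruction is *sipuge.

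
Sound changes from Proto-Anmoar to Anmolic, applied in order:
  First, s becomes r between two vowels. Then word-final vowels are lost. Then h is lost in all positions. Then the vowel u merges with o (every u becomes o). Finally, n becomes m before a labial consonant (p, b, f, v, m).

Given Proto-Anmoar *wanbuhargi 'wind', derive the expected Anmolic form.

wamboarg

Anmolic: *wanbuhargi
  wanbuhargi (rule 1 does not apply)
  wanbuhargi → wanbuharg   [apocope]
  wanbuharg → wanbuarg   [h-loss]
  wanbuarg → wanboarg   [vowel merger]
  wanboarg → wamboarg   [nasal place assimilation]
  giving Anmolic wamboarg.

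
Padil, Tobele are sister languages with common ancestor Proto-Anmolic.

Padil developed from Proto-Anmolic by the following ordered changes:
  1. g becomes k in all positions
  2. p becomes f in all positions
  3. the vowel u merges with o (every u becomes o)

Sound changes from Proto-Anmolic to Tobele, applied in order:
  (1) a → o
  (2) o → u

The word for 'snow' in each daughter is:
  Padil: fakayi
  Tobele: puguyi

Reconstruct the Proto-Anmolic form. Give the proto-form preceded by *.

*pagayi

Position 2: Padil has a, Tobele has u. Padil preserves a here (none of its changes turn any other segment into a), so the proto-segment is *a.
Position 4: Padil has a, Tobele has u. Padil preserves a here (none of its changes turn any other segment into a), so the proto-segment is *a.
Position 1: Padil has f, Tobele has p. Tobele preserves p here (none of its changes turn any other segment into p), so the proto-segment is *p.
This points to *pagayi. Verify forward in each daughter:
Padil: *pagayi > pakayi > fakayi  (by unconditioned shift, unconditioned shift)
Tobele: start from *pagayi.
  rule 1 (vowel merger): pagayi → pogoyi
  rule 2 (vowel merger): pogoyi → puguyi
  ⇒ Tobele puguyi
No other proto-form is consistent with every reflex, so the reconstruction is *pagayi.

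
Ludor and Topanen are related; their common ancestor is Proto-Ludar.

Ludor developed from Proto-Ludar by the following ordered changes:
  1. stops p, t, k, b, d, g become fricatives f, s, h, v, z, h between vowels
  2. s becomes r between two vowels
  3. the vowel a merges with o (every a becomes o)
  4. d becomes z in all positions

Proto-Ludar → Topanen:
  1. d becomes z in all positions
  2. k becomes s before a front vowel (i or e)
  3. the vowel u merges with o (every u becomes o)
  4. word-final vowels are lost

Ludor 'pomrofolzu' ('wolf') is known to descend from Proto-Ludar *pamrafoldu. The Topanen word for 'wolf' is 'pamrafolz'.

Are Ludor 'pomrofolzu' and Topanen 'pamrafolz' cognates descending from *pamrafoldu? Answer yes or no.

Derive the expected Topanen reflex of *pamrafoldu:
Topanen: *pamrafoldu > pamrafolzu > pamrafolzo > pamrafolz  (by unconditioned shift, vowel merger, apocope)
Topanen 'pamrafolz' matches the regular reflex exactly, so the pair is cognate.

yes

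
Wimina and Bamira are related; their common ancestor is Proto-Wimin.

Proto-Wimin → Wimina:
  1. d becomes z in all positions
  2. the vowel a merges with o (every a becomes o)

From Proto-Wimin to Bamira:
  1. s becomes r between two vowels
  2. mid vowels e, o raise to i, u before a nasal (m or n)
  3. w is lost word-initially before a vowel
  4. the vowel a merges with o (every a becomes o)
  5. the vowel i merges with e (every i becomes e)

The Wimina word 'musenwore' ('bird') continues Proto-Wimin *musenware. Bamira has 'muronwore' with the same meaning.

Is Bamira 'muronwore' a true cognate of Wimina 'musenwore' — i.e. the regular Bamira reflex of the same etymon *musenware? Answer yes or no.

no

Derive the expected Bamira reflex of *musenware:
Bamira: start from *musenware.
  rule 1 (rhotacism): musenware → murenware
  rule 2 (pre-nasal raising): murenware → murinware
  rule 3: no change — murinware
  rule 4 (vowel merger): murinware → murinwore
  rule 5 (vowel merger): murinwore → murenwore
  ⇒ Bamira murenwore
The regular Bamira reflex would be 'murenwore', but the attested form is 'muronwore'. The correspondence is irregular, so they are not cognates (the Bamira form has a different source).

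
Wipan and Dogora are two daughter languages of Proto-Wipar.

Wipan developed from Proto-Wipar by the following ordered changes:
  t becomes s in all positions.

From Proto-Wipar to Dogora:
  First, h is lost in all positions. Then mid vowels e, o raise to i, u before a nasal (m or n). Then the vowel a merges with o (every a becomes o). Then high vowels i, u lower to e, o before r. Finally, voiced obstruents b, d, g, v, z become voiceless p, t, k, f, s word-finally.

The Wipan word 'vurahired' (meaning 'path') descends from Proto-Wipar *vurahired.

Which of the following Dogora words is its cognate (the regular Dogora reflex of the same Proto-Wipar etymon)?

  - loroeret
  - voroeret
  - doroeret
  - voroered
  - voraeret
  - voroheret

voroeret

Dogora: *vurahired > vuraired > vuroired > voroered > voroeret  (by h-loss, vowel merger, pre-rhotic lowering, final devoicing)
The other candidates each miss or misapply at least one Dogora change.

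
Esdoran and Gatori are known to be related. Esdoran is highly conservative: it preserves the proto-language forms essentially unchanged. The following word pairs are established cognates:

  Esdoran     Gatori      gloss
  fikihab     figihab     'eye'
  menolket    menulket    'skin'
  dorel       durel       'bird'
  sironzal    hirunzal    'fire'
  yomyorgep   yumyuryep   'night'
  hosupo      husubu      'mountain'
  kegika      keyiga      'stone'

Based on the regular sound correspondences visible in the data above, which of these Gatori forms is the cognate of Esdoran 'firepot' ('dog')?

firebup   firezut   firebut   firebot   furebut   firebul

hosupo ~ husubu — Esdoran p corresponds to Gatori b between vowels (before a back vowel).
menolket ~ menulket, hosupo ~ husubu — Esdoran o corresponds to Gatori u after a consonant, before a consonant other than r, m, n, p, b, f, v.
Applying these to Esdoran 'firepot':
  firepot → firebot   (p→b between vowels (before a back vowel))
  firebot → firebut   (o→u after a consonant, before a consonant other than r, m, n, p, b, f, v)
So the Gatori cognate is 'firebut'.

firebut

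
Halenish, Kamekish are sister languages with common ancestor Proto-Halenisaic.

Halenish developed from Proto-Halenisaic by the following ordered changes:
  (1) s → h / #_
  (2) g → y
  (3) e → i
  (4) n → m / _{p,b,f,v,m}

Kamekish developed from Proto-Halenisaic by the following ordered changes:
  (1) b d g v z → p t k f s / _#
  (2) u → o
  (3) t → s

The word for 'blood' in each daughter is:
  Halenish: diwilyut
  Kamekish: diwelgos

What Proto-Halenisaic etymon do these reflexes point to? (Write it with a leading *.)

Position 8: Halenish has t, Kamekish has s. Halenish preserves t here (none of its changes turn any other segment into t), so the proto-segment is *t.
Position 7: Halenish has u, Kamekish has o. Halenish preserves u here (none of its changes turn any other segment into u), so the proto-segment is *u.
Position 4: Halenish has i, Kamekish has e. Kamekish preserves e here (none of its changes turn any other segment into e), so the proto-segment is *e.
This points to *diwelgut. Verify forward in each daughter:
Halenish: *diwelgut
  diwelgut (rule 1 does not apply)
  diwelgut → diwelyut   [unconditioned shift]
  diwelyut → diwilyut   [vowel merger]
  diwilyut (rule 4 does not apply)
  giving Halenish diwilyut.
Kamekish: start from *diwelgut.
  rule 1: no change — diwelgut
  rule 2 (vowel merger): diwelgut → diwelgot
  rule 3 (unconditioned shift): diwelgot → diwelgos
  ⇒ Kamekish diwelgos
*diwelgut is the unique common source.

*diwelgut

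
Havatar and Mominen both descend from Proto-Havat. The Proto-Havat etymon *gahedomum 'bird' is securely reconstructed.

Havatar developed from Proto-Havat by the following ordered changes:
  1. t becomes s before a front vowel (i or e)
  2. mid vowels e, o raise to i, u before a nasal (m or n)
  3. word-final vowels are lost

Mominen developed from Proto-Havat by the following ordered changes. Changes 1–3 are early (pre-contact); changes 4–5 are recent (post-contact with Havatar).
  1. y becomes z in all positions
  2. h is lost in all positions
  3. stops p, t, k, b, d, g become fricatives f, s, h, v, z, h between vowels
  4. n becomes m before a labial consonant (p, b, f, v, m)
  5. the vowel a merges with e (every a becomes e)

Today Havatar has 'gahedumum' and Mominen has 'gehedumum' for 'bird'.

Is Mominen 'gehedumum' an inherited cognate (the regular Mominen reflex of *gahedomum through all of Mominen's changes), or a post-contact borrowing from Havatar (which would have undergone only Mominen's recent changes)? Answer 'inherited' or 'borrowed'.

If inherited, *gahedomum would pass through all of Mominen's changes:
Mominen: start from *gahedomum.
  rule 1: no change — gahedomum
  rule 2 (h-loss): gahedomum → gaedomum
  rule 3 (intervocalic lenition): gaedomum → gaezomum
  rule 4: no change — gaezomum
  rule 5 (vowel merger): gaezomum → geezomum
  ⇒ Mominen geezomum
If borrowed from Havatar 'gahedumum' after the early changes, it would undergo only the recent ones:
  rule 4 (nasal place assimilation): no change (gahedumum)
  rule 5 (vowel merger): gahedumum → gehedumum
  ⇒ as a loan: gehedumum
Mominen 'gehedumum' matches the loan outcome 'gehedumum', not the inherited 'geezomum' — it skipped the early Mominen changes, so it was borrowed from Havatar.

borrowed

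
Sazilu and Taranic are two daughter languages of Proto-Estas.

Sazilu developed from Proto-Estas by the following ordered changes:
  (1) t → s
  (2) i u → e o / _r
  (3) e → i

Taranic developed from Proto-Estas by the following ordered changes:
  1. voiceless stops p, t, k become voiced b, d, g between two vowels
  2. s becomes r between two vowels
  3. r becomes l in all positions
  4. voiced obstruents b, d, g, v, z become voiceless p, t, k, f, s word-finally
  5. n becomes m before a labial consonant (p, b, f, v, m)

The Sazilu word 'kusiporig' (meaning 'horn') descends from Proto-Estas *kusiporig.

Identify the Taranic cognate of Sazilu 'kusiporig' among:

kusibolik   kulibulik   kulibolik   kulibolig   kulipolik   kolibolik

Taranic: *kusiporig > kusiborig > kuriborig > kulibolig > kulibolik  (by intervocalic voicing, rhotacism, unconditioned shift, final devoicing)
Only 'kulibolik' matches the regular Taranic development of *kusiporig.

kulibolik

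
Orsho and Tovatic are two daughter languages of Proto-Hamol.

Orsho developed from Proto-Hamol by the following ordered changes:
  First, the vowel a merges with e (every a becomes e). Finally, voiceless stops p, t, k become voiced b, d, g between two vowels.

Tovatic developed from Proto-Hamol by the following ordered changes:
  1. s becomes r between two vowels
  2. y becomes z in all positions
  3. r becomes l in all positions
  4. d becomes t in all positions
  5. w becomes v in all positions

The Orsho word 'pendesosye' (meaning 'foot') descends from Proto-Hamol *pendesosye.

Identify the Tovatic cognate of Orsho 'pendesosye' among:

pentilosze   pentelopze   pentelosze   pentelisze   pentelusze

Tovatic: *pendesosye
  pendesosye → penderosye   [rhotacism]
  penderosye → penderosze   [unconditioned shift]
  penderosze → pendelosze   [unconditioned shift]
  pendelosze → pentelosze   [unconditioned shift]
  pentelosze (rule 5 does not apply)
  giving Tovatic pentelosze.
The other candidates each miss or misapply at least one Tovatic change.

pentelosze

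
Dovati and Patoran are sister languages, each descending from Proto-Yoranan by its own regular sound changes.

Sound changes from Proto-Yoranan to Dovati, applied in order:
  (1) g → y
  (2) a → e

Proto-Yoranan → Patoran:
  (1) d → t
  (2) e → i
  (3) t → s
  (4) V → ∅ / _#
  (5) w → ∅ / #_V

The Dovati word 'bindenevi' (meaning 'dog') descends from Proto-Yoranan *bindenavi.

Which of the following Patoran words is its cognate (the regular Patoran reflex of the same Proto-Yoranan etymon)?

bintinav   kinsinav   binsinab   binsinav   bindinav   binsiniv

binsinav

Patoran: *bindenavi > bintenavi > bintinavi > binsinavi > binsinav  (by unconditioned shift, vowel merger, unconditioned shift, apocope)
Only 'binsinav' matches the regular Patoran development of *bindenavi.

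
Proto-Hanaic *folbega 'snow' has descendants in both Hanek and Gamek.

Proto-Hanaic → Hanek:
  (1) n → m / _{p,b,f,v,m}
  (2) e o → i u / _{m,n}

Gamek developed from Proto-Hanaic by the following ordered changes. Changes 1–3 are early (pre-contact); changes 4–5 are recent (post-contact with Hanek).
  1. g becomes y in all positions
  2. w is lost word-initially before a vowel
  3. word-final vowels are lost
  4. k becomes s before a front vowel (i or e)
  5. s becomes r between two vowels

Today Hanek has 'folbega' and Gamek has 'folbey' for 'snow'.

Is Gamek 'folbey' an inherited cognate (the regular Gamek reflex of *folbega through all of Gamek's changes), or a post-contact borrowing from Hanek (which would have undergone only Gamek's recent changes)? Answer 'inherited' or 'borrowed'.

inherited

If inherited, *folbega would pass through all of Gamek's changes:
Gamek: *folbega > folbeya > folbey  (by unconditioned shift, apocope)
If borrowed from Hanek 'folbega' after the early changes, it would undergo only the recent ones:
  rule 4 (palatalisation): no change (folbega)
  rule 5 (rhotacism): no change (folbega)
  ⇒ as a loan: folbega
Gamek 'folbey' matches the inherited outcome exactly, so it is an inherited cognate, not a loan.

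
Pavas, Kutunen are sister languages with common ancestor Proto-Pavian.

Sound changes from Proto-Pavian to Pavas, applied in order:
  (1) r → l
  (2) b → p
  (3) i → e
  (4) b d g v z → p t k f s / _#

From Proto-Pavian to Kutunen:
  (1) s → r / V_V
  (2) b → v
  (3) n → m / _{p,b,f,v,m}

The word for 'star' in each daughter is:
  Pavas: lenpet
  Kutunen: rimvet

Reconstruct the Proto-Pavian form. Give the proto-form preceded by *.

Position 3: Pavas has n, Kutunen has m. Pavas preserves n here (none of its changes turn any other segment into n), so the proto-segment is *n.
Position 2: Pavas has e, Kutunen has i. Kutunen preserves i here (none of its changes turn any other segment into i), so the proto-segment is *i.
Position 1: Pavas has l, Kutunen has r. Taking the neighbouring segments as reconstructed: Pavas l could go back to *l or *r; Kutunen r can only go back to *r — the one source consistent with every daughter is *r.
Continuing position by position gives *rinbet; check it forward:
Pavas: *rinbet > linbet > linpet > lenpet  (by unconditioned shift, unconditioned shift, vowel merger)
Kutunen: *rinbet > rinvet > rimvet  (by unconditioned shift, nasal place assimilation)
No other proto-form is consistent with every reflex, so the reconstruction is *rinbet.

*rinbet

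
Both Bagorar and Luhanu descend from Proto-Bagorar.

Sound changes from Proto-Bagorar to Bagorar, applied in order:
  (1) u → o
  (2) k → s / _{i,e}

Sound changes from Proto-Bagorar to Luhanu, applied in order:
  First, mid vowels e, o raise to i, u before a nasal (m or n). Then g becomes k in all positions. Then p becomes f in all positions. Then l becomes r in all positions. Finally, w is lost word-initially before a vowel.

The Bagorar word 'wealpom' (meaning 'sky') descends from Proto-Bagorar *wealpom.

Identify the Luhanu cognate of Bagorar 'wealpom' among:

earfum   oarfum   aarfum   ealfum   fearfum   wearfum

earfum

Luhanu: *wealpom
  wealpom → wealpum   [pre-nasal raising]
  wealpum (rule 2 does not apply)
  wealpum → wealfum   [unconditioned shift]
  wealfum → wearfum   [unconditioned shift]
  wearfum → earfum   [glide loss]
  giving Luhanu earfum.
Only 'earfum' matches the regular Luhanu development of *wealpom.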